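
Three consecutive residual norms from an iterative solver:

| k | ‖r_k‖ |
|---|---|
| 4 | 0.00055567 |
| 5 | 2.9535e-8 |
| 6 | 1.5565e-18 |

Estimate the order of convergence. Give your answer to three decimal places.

2.405

p ≈ ln(‖r_6‖/‖r_5‖) / ln(‖r_5‖/‖r_4‖)
  = ln(1.5565e-18/2.9535e-8) / ln(2.9535e-8/0.00055567)
  = ln(5.27002e-11) / ln(5.31521e-05)
  = -23.666402 / -9.842353 ≈ 2.404547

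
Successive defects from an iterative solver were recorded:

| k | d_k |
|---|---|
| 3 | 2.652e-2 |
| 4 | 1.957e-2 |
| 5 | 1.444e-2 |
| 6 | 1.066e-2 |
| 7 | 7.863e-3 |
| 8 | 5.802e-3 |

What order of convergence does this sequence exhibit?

1

Consecutive ratios: d_8/d_7 = 5.802e-3/7.863e-3 = 0.737886, d_7/d_6 = 7.863e-3/1.066e-2 = 0.737617.
p ≈ ln(0.737886)/ln(0.737617) = -0.3040/-0.3043 ≈ 1.00.
So the convergence is linear (order 1).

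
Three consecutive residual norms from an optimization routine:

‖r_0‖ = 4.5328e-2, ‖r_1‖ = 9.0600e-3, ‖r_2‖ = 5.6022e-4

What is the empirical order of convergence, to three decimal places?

1.729

p ≈ ln(‖r_2‖/‖r_1‖) / ln(‖r_1‖/‖r_0‖)
  = ln(5.6022e-4/9.0600e-3) / ln(9.0600e-3/4.5328e-2)
  = ln(0.0618344) / ln(0.199876)
  = -2.783295 / -1.610058 ≈ 1.728692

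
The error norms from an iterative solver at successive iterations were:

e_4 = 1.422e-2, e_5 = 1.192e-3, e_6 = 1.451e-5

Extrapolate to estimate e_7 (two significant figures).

5.7e-9

First estimate the order: p ≈ ln(e_6/e_5) / ln(e_5/e_4) = ln(1.451e-5/1.192e-3)/ln(1.192e-3/1.422e-2) = ln(0.0121728)/ln(0.0838256) ≈ 1.7783.
Then e_7 ≈ e_6·(e_6/e_5)^p = 1.451e-5·(0.0121728)^1.7783 = 1.451e-5·0.000393777 ≈ 5.714e-09.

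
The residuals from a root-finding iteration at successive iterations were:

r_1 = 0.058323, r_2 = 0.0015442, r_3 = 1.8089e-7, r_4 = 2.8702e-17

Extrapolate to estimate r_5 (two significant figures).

First estimate the order: p ≈ ln(r_4/r_3) / ln(r_3/r_2) = ln(2.8702e-17/1.8089e-7)/ln(1.8089e-7/0.0015442) = ln(1.58671e-10)/ln(0.000117142) ≈ 2.4927.
Then r_5 ≈ r_4·(r_4/r_3)^p = 2.8702e-17·(1.58671e-10)^2.4927 = 2.8702e-17·3.73921e-25 ≈ 1.073e-41.

1.1e-41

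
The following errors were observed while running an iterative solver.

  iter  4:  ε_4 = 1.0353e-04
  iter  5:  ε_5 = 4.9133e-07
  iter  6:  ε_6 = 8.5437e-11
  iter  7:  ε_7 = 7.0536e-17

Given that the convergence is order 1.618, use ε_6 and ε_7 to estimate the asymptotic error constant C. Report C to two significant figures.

C ≈ ε_7 / ε_6^1.618
  = 7.0536e-17 / (8.5437e-11)^1.618
  = 7.0536e-17 / 5.12157e-17 ≈ 1.3772

1.4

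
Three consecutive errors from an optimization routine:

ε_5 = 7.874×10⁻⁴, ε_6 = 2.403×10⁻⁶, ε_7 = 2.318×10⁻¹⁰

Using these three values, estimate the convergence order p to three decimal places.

p ≈ ln(ε_7/ε_6) / ln(ε_6/ε_5)
  = ln(2.318×10⁻¹⁰/2.403×10⁻⁶) / ln(2.403×10⁻⁶/7.874×10⁻⁴)
  = ln(9.64628e-05) / ln(0.00305182)
  = -9.246353 / -5.792017 ≈ 1.596396

1.596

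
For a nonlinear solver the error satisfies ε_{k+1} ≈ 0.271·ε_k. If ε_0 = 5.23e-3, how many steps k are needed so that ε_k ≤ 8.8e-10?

12

After k steps, ε_k ≈ 5.23e-3·0.271^k.
Need 0.271^k ≤ 8.8e-10/5.23e-3 = 1.6826e-07.
k ≥ ln(1.6826e-07)/ln(0.271) = -15.5978/-1.30564 = 11.946.
Smallest integer k = 12.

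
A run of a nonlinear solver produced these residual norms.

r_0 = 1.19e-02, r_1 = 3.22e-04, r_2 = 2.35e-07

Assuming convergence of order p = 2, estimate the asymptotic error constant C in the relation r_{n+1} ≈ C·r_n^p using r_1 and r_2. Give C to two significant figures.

2.3

C ≈ r_2 / r_1^2
  = 2.35e-07 / (3.22e-04)^2
  = 2.35e-07 / 1.03684e-07 ≈ 2.2665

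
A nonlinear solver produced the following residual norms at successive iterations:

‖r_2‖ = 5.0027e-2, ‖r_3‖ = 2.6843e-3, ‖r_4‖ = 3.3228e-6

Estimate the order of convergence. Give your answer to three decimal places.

2.289

p ≈ ln(‖r_4‖/‖r_3‖) / ln(‖r_3‖/‖r_2‖)
  = ln(3.3228e-6/2.6843e-3) / ln(2.6843e-3/5.0027e-2)
  = ln(0.00123786) / ln(0.053657)
  = -6.694371 / -2.925143 ≈ 2.288562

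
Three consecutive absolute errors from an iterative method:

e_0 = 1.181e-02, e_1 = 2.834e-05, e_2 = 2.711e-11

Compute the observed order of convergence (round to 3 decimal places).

2.298

p ≈ ln(e_2/e_1) / ln(e_1/e_0)
  = ln(2.711e-11/2.834e-05) / ln(2.834e-05/1.181e-02)
  = ln(9.56598e-07) / ln(0.00239966)
  = -13.859883 / -6.032428 ≈ 2.297563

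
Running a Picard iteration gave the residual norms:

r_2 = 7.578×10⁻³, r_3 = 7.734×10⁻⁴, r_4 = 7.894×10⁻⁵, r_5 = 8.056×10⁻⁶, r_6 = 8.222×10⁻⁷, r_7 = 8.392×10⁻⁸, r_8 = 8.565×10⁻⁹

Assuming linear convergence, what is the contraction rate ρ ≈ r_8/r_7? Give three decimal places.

ρ ≈ r_8/r_7 = 8.565×10⁻⁹/8.392×10⁻⁸ = 0.10206

0.102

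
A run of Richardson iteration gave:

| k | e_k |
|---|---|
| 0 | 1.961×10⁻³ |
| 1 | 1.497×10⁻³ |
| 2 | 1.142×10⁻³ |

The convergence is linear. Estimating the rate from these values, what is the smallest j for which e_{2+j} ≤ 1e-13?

86

Rate ρ ≈ e_2/e_1 = 1.142×10⁻³/1.497×10⁻³ = 0.7629.
After j more steps, e_{2+j} ≈ 1.142×10⁻³·ρ^j; need ρ^j ≤ 1e-13/1.142×10⁻³ = 8.75657e-11.
j ≥ ln(8.75657e-11)/ln(0.7629) = -23.1586/-0.27063 = 85.573.
So 86 more iterations are needed.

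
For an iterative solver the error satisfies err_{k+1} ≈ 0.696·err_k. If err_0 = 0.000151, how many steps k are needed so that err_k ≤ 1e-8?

27

After k steps, err_k ≈ 0.000151·0.696^k.
Need 0.696^k ≤ 1e-8/0.000151 = 6.62252e-05.
k ≥ ln(6.62252e-05)/ln(0.696) = -9.6224/-0.36241 = 26.551.
Smallest integer k = 27.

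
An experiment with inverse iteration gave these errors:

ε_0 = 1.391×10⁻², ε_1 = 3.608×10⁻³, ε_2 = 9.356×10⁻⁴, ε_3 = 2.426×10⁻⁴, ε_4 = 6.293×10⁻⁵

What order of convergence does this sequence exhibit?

1

Consecutive ratios: ε_4/ε_3 = 6.293×10⁻⁵/2.426×10⁻⁴ = 0.259398, ε_3/ε_2 = 2.426×10⁻⁴/9.356×10⁻⁴ = 0.259299.
p ≈ ln(0.259398)/ln(0.259299) = -1.3494/-1.3498 ≈ 1.00.
So the convergence is linear (order 1).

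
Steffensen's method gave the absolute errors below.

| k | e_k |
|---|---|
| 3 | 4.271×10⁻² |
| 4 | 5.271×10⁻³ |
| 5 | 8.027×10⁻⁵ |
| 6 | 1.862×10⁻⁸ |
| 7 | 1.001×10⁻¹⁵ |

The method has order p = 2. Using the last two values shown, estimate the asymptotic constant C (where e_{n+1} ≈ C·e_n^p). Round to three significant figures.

C ≈ e_7 / e_6^2
  = 1.001×10⁻¹⁵ / (1.862×10⁻⁸)^2
  = 1.001×10⁻¹⁵ / 3.46704e-16 ≈ 2.8872

2.89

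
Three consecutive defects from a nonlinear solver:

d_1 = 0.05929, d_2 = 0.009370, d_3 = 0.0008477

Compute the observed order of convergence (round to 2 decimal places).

1.30

p ≈ ln(d_3/d_2) / ln(d_2/d_1)
  = ln(0.0008477/0.009370) / ln(0.009370/0.05929)
  = ln(0.0904696) / ln(0.158037)
  = -2.40274 / -1.84493 ≈ 1.30235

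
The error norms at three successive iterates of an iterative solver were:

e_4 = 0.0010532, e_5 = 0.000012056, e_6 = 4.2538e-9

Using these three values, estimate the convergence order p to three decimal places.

p ≈ ln(e_6/e_5) / ln(e_5/e_4)
  = ln(4.2538e-9/0.000012056) / ln(0.000012056/0.0010532)
  = ln(0.000352837) / ln(0.011447)
  = -7.949504 / -4.470028 ≈ 1.778401

1.778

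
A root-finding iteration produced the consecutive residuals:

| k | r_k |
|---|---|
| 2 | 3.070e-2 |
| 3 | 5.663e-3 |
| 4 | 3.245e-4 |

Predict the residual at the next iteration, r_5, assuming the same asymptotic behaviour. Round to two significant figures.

2.6e-6

First estimate the order: p ≈ ln(r_4/r_3) / ln(r_3/r_2) = ln(3.245e-4/5.663e-3)/ln(5.663e-3/3.070e-2) = ln(0.0573018)/ln(0.184463) ≈ 1.6917.
Then r_5 ≈ r_4·(r_4/r_3)^p = 3.245e-4·(0.0573018)^1.6917 = 3.245e-4·0.00792854 ≈ 2.573e-06.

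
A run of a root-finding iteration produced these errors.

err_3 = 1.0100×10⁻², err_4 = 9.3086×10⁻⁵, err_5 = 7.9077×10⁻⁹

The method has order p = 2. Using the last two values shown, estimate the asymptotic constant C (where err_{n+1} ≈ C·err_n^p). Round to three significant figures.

C ≈ err_5 / err_4^2
  = 7.9077×10⁻⁹ / (9.3086×10⁻⁵)^2
  = 7.9077×10⁻⁹ / 8.665e-09 ≈ 0.9126

0.913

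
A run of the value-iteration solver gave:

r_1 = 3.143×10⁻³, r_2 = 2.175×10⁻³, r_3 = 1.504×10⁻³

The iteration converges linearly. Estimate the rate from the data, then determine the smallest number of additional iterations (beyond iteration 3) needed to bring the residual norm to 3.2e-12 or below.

55

Rate ρ ≈ r_3/r_2 = 1.504×10⁻³/2.175×10⁻³ = 0.6915.
After j more steps, r_{3+j} ≈ 1.504×10⁻³·ρ^j; need ρ^j ≤ 3.2e-12/1.504×10⁻³ = 2.12766e-09.
j ≥ ln(2.12766e-09)/ln(0.6915) = -19.9682/-0.36889 = 54.130.
So 55 more iterations are needed.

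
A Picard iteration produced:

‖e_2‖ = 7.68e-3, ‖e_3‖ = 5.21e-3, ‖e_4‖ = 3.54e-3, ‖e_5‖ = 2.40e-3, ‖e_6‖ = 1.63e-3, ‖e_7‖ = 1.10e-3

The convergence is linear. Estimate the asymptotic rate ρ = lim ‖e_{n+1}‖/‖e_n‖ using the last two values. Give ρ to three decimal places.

0.675

ρ ≈ ‖e_7‖/‖e_6‖ = 1.10e-3/1.63e-3 = 0.67485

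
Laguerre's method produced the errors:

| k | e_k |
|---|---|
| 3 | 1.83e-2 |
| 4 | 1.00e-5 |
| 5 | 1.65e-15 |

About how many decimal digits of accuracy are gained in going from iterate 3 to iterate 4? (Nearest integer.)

Digits gained ≈ log₁₀(e_3/e_4) = log₁₀(1.83e-2/1.00e-5) = log₁₀(1830) ≈ 3.262.

3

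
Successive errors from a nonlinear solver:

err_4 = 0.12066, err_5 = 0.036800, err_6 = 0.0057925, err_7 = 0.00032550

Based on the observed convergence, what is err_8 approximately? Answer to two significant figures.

First estimate the order: p ≈ ln(err_7/err_6) / ln(err_6/err_5) = ln(0.00032550/0.0057925)/ln(0.0057925/0.036800) = ln(0.0561934)/ln(0.157405) ≈ 1.5571.
Then err_8 ≈ err_7·(err_7/err_6)^p = 0.00032550·(0.0561934)^1.5571 = 0.00032550·0.0113015 ≈ 3.679e-06.

3.7e-6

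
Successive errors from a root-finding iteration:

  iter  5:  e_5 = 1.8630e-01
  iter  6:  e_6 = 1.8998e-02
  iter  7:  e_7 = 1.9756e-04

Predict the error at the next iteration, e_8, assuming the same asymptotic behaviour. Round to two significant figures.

2.1e-8

First estimate the order: p ≈ ln(e_7/e_6) / ln(e_6/e_5) = ln(1.9756e-04/1.8998e-02)/ln(1.8998e-02/1.8630e-01) = ln(0.010399)/ln(0.101975) ≈ 2.0000.
Then e_8 ≈ e_7·(e_7/e_6)^p = 1.9756e-04·(0.010399)^2.0000 = 1.9756e-04·0.000108139 ≈ 2.136e-08.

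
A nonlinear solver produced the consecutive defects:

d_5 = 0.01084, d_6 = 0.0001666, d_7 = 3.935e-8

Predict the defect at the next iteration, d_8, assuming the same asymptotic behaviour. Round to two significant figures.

First estimate the order: p ≈ ln(d_7/d_6) / ln(d_6/d_5) = ln(3.935e-8/0.0001666)/ln(0.0001666/0.01084) = ln(0.000236194)/ln(0.015369) ≈ 2.0000.
Then d_8 ≈ d_7·(d_7/d_6)^p = 3.935e-8·(0.000236194)^2.0000 = 3.935e-8·5.57876e-08 ≈ 2.195e-15.

2.2e-15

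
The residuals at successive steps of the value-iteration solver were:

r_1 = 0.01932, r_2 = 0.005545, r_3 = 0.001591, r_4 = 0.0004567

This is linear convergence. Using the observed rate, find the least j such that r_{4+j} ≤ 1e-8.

Rate ρ ≈ r_4/r_3 = 0.0004567/0.001591 = 0.2871.
After j more steps, r_{4+j} ≈ 0.0004567·ρ^j; need ρ^j ≤ 1e-8/0.0004567 = 2.18962e-05.
j ≥ ln(2.18962e-05)/ln(0.2871) = -10.7292/-1.24792 = 8.598.
So 9 more iterations are needed.

9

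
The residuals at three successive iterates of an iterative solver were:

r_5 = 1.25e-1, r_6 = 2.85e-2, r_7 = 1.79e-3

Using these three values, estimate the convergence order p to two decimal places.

1.87

p ≈ ln(r_7/r_6) / ln(r_6/r_5)
  = ln(1.79e-3/2.85e-2) / ln(2.85e-2/1.25e-1)
  = ln(0.062807) / ln(0.228)
  = -2.76769 / -1.47841 ≈ 1.87207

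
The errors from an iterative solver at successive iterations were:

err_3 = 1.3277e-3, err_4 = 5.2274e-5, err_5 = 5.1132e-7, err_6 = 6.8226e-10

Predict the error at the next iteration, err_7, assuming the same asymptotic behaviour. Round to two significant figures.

5.3e-14

First estimate the order: p ≈ ln(err_6/err_5) / ln(err_5/err_4) = ln(6.8226e-10/5.1132e-7)/ln(5.1132e-7/5.2274e-5) = ln(0.00133431)/ln(0.00978154) ≈ 1.4305.
Then err_7 ≈ err_6·(err_6/err_5)^p = 6.8226e-10·(0.00133431)^1.4305 = 6.8226e-10·7.72111e-05 ≈ 5.268e-14.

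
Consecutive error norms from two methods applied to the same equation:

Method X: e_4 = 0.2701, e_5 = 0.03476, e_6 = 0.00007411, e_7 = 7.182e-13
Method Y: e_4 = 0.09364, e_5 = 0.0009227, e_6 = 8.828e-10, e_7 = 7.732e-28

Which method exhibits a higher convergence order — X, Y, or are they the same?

same

Method X: p ≈ ln(7.182e-13/0.00007411)/ln(0.00007411/0.03476) ≈ 3.00.
Method Y: p ≈ ln(7.732e-28/8.828e-10)/ln(8.828e-10/0.0009227) ≈ 3.00.
Both orders ≈ 3.0 — effectively the same.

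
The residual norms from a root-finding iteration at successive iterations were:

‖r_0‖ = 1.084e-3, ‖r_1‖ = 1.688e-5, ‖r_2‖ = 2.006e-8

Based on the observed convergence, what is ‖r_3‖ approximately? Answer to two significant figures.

First estimate the order: p ≈ ln(‖r_2‖/‖r_1‖) / ln(‖r_1‖/‖r_0‖) = ln(2.006e-8/1.688e-5)/ln(1.688e-5/1.084e-3) = ln(0.00118839)/ln(0.015572) ≈ 1.6181.
Then ‖r_3‖ ≈ ‖r_2‖·(‖r_2‖/‖r_1‖)^p = 2.006e-8·(0.00118839)^1.6181 = 2.006e-8·1.84923e-05 ≈ 3.71e-13.

3.7e-13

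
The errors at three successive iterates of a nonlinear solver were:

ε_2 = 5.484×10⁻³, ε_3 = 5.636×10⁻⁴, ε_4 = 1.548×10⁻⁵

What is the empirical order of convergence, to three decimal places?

1.580

p ≈ ln(ε_4/ε_3) / ln(ε_3/ε_2)
  = ln(1.548×10⁻⁵/5.636×10⁻⁴) / ln(5.636×10⁻⁴/5.484×10⁻³)
  = ln(0.0274663) / ln(0.102772)
  = -3.594795 / -2.275242 ≈ 1.579962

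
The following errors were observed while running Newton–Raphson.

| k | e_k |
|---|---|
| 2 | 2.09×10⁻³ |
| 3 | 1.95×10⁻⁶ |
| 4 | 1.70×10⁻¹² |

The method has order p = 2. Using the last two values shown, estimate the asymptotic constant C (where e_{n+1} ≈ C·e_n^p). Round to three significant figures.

C ≈ e_4 / e_3^2
  = 1.70×10⁻¹² / (1.95×10⁻⁶)^2
  = 1.70×10⁻¹² / 3.8025e-12 ≈ 0.44707

0.447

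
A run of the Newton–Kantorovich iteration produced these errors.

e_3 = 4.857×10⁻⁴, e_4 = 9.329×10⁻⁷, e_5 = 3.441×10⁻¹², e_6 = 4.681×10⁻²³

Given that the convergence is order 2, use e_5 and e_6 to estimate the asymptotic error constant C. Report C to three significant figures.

C ≈ e_6 / e_5^2
  = 4.681×10⁻²³ / (3.441×10⁻¹²)^2
  = 4.681×10⁻²³ / 1.18405e-23 ≈ 3.9534

3.95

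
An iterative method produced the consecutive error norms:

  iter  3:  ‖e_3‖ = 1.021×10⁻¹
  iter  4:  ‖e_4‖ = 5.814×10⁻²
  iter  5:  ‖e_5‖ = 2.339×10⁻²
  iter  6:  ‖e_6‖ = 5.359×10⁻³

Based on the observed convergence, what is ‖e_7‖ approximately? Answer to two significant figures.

First estimate the order: p ≈ ln(‖e_6‖/‖e_5‖) / ln(‖e_5‖/‖e_4‖) = ln(5.359×10⁻³/2.339×10⁻²)/ln(2.339×10⁻²/5.814×10⁻²) = ln(0.229115)/ln(0.402305) ≈ 1.6183.
Then ‖e_7‖ ≈ ‖e_6‖·(‖e_6‖/‖e_5‖)^p = 5.359×10⁻³·(0.229115)^1.6183 = 5.359×10⁻³·0.0921244 ≈ 0.0004937.

4.9e-4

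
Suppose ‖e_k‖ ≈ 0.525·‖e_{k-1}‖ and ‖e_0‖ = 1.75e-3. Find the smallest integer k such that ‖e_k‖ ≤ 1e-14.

41

After k steps, ‖e_k‖ ≈ 1.75e-3·0.525^k.
Need 0.525^k ≤ 1e-14/1.75e-3 = 5.71429e-12.
k ≥ ln(5.71429e-12)/ln(0.525) = -25.8881/-0.64436 = 40.176.
Smallest integer k = 41.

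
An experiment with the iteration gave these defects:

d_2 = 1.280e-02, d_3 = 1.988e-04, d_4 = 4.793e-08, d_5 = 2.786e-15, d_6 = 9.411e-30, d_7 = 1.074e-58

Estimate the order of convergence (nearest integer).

Consecutive ratios: d_7/d_6 = 1.074e-58/9.411e-30 = 1.14122e-29, d_6/d_5 = 9.411e-30/2.786e-15 = 3.37796e-15.
p ≈ ln(1.14122e-29)/ln(3.37796e-15) = -66.6429/-33.3215 ≈ 2.00.
So the convergence is quadratic (order 2).

2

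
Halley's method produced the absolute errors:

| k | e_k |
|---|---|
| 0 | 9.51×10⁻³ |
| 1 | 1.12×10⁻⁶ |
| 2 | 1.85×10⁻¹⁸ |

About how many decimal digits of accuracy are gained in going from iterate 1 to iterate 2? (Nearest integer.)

12

Digits gained ≈ log₁₀(e_1/e_2) = log₁₀(1.12×10⁻⁶/1.85×10⁻¹⁸) = log₁₀(6.05405e+11) ≈ 11.782.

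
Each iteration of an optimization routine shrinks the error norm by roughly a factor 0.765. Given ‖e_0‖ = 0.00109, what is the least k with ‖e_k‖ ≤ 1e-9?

52

After k steps, ‖e_k‖ ≈ 0.00109·0.765^k.
Need 0.765^k ≤ 1e-9/0.00109 = 9.17431e-07.
k ≥ ln(9.17431e-07)/ln(0.765) = -13.9017/-0.26788 = 51.895.
Smallest integer k = 52.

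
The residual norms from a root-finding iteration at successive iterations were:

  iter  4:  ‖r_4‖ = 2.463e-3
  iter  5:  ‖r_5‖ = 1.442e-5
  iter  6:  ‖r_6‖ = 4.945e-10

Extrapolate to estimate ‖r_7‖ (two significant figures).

5.8e-19

First estimate the order: p ≈ ln(‖r_6‖/‖r_5‖) / ln(‖r_5‖/‖r_4‖) = ln(4.945e-10/1.442e-5)/ln(1.442e-5/2.463e-3) = ln(3.42926e-05)/ln(0.00585465) ≈ 1.9999.
Then ‖r_7‖ ≈ ‖r_6‖·(‖r_6‖/‖r_5‖)^p = 4.945e-10·(3.42926e-05)^1.9999 = 4.945e-10·1.17719e-09 ≈ 5.821e-19.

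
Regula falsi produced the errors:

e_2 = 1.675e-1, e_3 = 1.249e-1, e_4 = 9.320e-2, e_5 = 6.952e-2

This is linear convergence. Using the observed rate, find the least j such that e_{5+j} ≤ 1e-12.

Rate ρ ≈ e_5/e_4 = 6.952e-2/9.320e-2 = 0.7459.
After j more steps, e_{5+j} ≈ 6.952e-2·ρ^j; need ρ^j ≤ 1e-12/6.952e-2 = 1.43843e-11.
j ≥ ln(1.43843e-11)/ln(0.7459) = -24.9649/-0.29316 = 85.158.
So 86 more iterations are needed.

86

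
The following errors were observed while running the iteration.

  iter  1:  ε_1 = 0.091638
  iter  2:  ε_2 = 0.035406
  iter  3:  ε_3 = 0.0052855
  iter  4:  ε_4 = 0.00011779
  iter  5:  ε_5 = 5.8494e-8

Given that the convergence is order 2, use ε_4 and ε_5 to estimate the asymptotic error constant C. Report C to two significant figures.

4.2

C ≈ ε_5 / ε_4^2
  = 5.8494e-8 / (0.00011779)^2
  = 5.8494e-8 / 1.38745e-08 ≈ 4.2159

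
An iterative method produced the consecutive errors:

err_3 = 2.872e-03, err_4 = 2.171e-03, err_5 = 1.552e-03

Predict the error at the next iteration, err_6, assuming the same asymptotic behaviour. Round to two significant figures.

1.0e-3

First estimate the order: p ≈ ln(err_5/err_4) / ln(err_4/err_3) = ln(1.552e-03/2.171e-03)/ln(2.171e-03/2.872e-03) = ln(0.714878)/ln(0.755919) ≈ 1.1995.
Then err_6 ≈ err_5·(err_5/err_4)^p = 1.552e-03·(0.714878)^1.1995 = 1.552e-03·0.668577 ≈ 0.001038.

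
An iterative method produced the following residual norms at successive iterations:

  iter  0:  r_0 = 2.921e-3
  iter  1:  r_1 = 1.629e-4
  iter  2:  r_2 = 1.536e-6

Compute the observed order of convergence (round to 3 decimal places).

1.616

p ≈ ln(r_2/r_1) / ln(r_1/r_0)
  = ln(1.536e-6/1.629e-4) / ln(1.629e-4/2.921e-3)
  = ln(0.0094291) / ln(0.0557686)
  = -4.663955 / -2.886544 ≈ 1.615757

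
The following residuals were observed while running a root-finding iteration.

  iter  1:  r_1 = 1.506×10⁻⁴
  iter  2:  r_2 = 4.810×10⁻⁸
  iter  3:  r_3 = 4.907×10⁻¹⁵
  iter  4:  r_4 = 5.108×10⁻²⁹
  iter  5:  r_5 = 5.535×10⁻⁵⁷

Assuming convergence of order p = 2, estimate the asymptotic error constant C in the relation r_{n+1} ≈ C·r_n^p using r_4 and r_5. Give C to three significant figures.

C ≈ r_5 / r_4^2
  = 5.535×10⁻⁵⁷ / (5.108×10⁻²⁹)^2
  = 5.535×10⁻⁵⁷ / 2.60917e-57 ≈ 2.1214

2.12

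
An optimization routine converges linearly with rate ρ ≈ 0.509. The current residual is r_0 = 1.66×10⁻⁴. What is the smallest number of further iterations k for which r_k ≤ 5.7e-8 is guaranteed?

After k steps, r_k ≈ 1.66×10⁻⁴·0.509^k.
Need 0.509^k ≤ 5.7e-8/1.66×10⁻⁴ = 0.000343373.
k ≥ ln(0.000343373)/ln(0.509) = -7.9767/-0.67531 = 11.812.
Smallest integer k = 12.

12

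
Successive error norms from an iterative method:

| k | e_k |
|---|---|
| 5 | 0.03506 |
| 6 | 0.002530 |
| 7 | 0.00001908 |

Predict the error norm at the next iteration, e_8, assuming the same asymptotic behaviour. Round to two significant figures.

2.2e-9

First estimate the order: p ≈ ln(e_7/e_6) / ln(e_6/e_5) = ln(0.00001908/0.002530)/ln(0.002530/0.03506) = ln(0.0075415)/ln(0.072162) ≈ 1.8591.
Then e_8 ≈ e_7·(e_7/e_6)^p = 0.00001908·(0.0075415)^1.8591 = 0.00001908·0.000113235 ≈ 2.161e-09.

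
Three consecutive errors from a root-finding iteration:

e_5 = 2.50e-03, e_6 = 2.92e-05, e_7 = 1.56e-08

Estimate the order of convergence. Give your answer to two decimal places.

1.69

p ≈ ln(e_7/e_6) / ln(e_6/e_5)
  = ln(1.56e-08/2.92e-05) / ln(2.92e-05/2.50e-03)
  = ln(0.000534247) / ln(0.01168)
  = -7.53465 / -4.44988 ≈ 1.69323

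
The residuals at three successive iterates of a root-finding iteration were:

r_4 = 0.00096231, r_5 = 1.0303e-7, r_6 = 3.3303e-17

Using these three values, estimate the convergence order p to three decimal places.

p ≈ ln(r_6/r_5) / ln(r_5/r_4)
  = ln(3.3303e-17/1.0303e-7) / ln(1.0303e-7/0.00096231)
  = ln(3.23236e-10) / ln(0.000107065)
  = -21.852638 / -9.142074 ≈ 2.390337

2.390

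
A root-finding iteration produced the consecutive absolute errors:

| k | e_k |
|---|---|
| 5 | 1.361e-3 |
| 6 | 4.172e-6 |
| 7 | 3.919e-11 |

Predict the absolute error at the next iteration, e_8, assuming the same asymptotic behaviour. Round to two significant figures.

First estimate the order: p ≈ ln(e_7/e_6) / ln(e_6/e_5) = ln(3.919e-11/4.172e-6)/ln(4.172e-6/1.361e-3) = ln(9.39358e-06)/ln(0.00306539) ≈ 2.0001.
Then e_8 ≈ e_7·(e_7/e_6)^p = 3.919e-11·(9.39358e-06)^2.0001 = 3.919e-11·8.81373e-11 ≈ 3.454e-21.

3.5e-21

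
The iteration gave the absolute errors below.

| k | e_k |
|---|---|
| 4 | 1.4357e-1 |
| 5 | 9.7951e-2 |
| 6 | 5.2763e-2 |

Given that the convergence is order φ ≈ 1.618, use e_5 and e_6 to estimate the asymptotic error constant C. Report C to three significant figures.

C ≈ e_6 / e_5^1.618
  = 5.2763e-2 / (9.7951e-2)^1.618
  = 5.2763e-2 / 0.0233052 ≈ 2.264

2.26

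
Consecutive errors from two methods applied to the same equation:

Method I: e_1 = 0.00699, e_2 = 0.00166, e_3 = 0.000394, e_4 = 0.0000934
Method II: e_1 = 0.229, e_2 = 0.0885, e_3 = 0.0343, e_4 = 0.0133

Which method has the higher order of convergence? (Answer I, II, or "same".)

same

Method I: p ≈ ln(0.0000934/0.000394)/ln(0.000394/0.00166) ≈ 1.00.
Method II: p ≈ ln(0.0133/0.0343)/ln(0.0343/0.0885) ≈ 1.00.
Both orders ≈ 1.0 — effectively the same.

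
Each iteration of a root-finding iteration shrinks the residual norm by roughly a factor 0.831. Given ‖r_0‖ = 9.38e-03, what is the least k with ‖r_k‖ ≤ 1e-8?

75

After k steps, ‖r_k‖ ≈ 9.38e-03·0.831^k.
Need 0.831^k ≤ 1e-8/9.38e-03 = 1.0661e-06.
k ≥ ln(1.0661e-06)/ln(0.831) = -13.7515/-0.18513 = 74.280.
Smallest integer k = 75.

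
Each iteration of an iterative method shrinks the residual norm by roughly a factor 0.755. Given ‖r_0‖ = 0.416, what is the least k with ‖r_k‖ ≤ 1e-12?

96

After k steps, ‖r_k‖ ≈ 0.416·0.755^k.
Need 0.755^k ≤ 1e-12/0.416 = 2.40385e-12.
k ≥ ln(2.40385e-12)/ln(0.755) = -26.7539/-0.28104 = 95.196.
Smallest integer k = 96.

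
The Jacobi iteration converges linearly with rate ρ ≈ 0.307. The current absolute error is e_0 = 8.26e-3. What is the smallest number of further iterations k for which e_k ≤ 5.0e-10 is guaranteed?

After k steps, e_k ≈ 8.26e-3·0.307^k.
Need 0.307^k ≤ 5.0e-10/8.26e-3 = 6.05327e-08.
k ≥ ln(6.05327e-08)/ln(0.307) = -16.6201/-1.18091 = 14.074.
Smallest integer k = 15.

15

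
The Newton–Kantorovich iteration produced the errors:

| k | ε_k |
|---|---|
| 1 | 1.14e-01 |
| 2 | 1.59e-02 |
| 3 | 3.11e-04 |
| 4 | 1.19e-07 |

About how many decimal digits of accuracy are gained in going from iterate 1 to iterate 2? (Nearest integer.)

1

Digits gained ≈ log₁₀(ε_1/ε_2) = log₁₀(1.14e-01/1.59e-02) = log₁₀(7.16981) ≈ 0.856.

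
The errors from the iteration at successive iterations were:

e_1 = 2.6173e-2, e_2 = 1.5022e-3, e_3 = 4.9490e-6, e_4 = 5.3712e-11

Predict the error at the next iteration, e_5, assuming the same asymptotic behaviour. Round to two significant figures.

First estimate the order: p ≈ ln(e_4/e_3) / ln(e_3/e_2) = ln(5.3712e-11/4.9490e-6)/ln(4.9490e-6/1.5022e-3) = ln(1.08531e-05)/ln(0.0032945) ≈ 2.0000.
Then e_5 ≈ e_4·(e_4/e_3)^p = 5.3712e-11·(1.08531e-05)^2.0000 = 5.3712e-11·1.1779e-10 ≈ 6.327e-21.

6.3e-21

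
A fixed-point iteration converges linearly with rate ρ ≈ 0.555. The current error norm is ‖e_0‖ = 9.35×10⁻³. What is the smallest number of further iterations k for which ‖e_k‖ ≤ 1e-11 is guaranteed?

36

After k steps, ‖e_k‖ ≈ 9.35×10⁻³·0.555^k.
Need 0.555^k ≤ 1e-11/9.35×10⁻³ = 1.06952e-09.
k ≥ ln(1.06952e-09)/ln(0.555) = -20.6561/-0.58879 = 35.082.
Smallest integer k = 36.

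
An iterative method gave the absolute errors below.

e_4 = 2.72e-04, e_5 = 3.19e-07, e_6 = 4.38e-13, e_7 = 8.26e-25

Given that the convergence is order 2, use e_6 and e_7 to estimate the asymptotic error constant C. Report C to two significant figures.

C ≈ e_7 / e_6^2
  = 8.26e-25 / (4.38e-13)^2
  = 8.26e-25 / 1.91844e-25 ≈ 4.3056

4.3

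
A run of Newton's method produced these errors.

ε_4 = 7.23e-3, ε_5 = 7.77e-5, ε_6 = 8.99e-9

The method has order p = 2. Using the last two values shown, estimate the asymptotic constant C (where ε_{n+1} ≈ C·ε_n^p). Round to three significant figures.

1.49

C ≈ ε_6 / ε_5^2
  = 8.99e-9 / (7.77e-5)^2
  = 8.99e-9 / 6.03729e-09 ≈ 1.4891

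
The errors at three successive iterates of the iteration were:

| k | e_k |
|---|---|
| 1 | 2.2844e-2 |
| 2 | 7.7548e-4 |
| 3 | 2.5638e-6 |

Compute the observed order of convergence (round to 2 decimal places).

p ≈ ln(e_3/e_2) / ln(e_2/e_1)
  = ln(2.5638e-6/7.7548e-4) / ln(7.7548e-4/2.2844e-2)
  = ln(0.00330608) / ln(0.0339468)
  = -5.71199 / -3.38296 ≈ 1.68846

1.69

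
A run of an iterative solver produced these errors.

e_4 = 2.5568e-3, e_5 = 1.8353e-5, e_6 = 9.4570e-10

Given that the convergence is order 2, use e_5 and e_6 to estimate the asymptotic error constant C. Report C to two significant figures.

C ≈ e_6 / e_5^2
  = 9.4570e-10 / (1.8353e-5)^2
  = 9.4570e-10 / 3.36833e-10 ≈ 2.8076

2.8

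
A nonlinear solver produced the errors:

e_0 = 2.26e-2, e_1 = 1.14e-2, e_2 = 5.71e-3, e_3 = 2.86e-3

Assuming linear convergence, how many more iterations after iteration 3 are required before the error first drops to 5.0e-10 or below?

Rate ρ ≈ e_3/e_2 = 2.86e-3/5.71e-3 = 0.5009.
After j more steps, e_{3+j} ≈ 2.86e-3·ρ^j; need ρ^j ≤ 5.0e-10/2.86e-3 = 1.74825e-07.
j ≥ ln(1.74825e-07)/ln(0.5009) = -15.5595/-0.69135 = 22.506.
So 23 more iterations are needed.

23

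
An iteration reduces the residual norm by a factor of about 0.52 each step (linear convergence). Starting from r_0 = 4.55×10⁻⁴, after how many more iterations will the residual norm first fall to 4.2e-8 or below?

After k steps, r_k ≈ 4.55×10⁻⁴·0.52^k.
Need 0.52^k ≤ 4.2e-8/4.55×10⁻⁴ = 9.23077e-05.
k ≥ ln(9.23077e-05)/ln(0.52) = -9.2904/-0.65393 = 14.207.
Smallest integer k = 15.

15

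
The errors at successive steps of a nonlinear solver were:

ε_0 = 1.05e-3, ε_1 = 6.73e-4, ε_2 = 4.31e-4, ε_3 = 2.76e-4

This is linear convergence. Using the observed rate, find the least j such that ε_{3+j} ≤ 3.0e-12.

Rate ρ ≈ ε_3/ε_2 = 2.76e-4/4.31e-4 = 0.6404.
After j more steps, ε_{3+j} ≈ 2.76e-4·ρ^j; need ρ^j ≤ 3.0e-12/2.76e-4 = 1.08696e-08.
j ≥ ln(1.08696e-08)/ln(0.6404) = -18.3373/-0.44566 = 41.146.
So 42 more iterations are needed.

42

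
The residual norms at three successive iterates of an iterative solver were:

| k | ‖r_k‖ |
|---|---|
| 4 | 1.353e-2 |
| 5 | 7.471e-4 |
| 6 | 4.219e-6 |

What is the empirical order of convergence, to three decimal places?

p ≈ ln(‖r_6‖/‖r_5‖) / ln(‖r_5‖/‖r_4‖)
  = ln(4.219e-6/7.471e-4) / ln(7.471e-4/1.353e-2)
  = ln(0.00564717) / ln(0.055218)
  = -5.176601 / -2.896466 ≈ 1.787213

1.787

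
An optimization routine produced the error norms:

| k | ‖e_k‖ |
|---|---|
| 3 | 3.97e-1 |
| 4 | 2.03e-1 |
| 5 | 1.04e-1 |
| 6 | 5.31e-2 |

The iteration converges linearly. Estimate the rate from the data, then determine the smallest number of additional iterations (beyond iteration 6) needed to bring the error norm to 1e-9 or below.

Rate ρ ≈ ‖e_6‖/‖e_5‖ = 5.31e-2/1.04e-1 = 0.5106.
After j more steps, ‖e_{6+j}‖ ≈ 5.31e-2·ρ^j; need ρ^j ≤ 1e-9/5.31e-2 = 1.88324e-08.
j ≥ ln(1.88324e-08)/ln(0.5106) = -17.7877/-0.67217 = 26.463.
So 27 more iterations are needed.

27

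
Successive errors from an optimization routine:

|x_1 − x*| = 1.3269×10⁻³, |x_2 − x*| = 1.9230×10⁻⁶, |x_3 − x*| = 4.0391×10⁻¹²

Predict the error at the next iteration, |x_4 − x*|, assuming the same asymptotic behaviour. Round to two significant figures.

First estimate the order: p ≈ ln(|x_3 − x*|/|x_2 − x*|) / ln(|x_2 − x*|/|x_1 − x*|) = ln(4.0391×10⁻¹²/1.9230×10⁻⁶)/ln(1.9230×10⁻⁶/1.3269×10⁻³) = ln(2.10042e-06)/ln(0.00144924) ≈ 2.0000.
Then |x_4 − x*| ≈ |x_3 − x*|·(|x_3 − x*|/|x_2 − x*|)^p = 4.0391×10⁻¹²·(2.10042e-06)^2.0000 = 4.0391×10⁻¹²·4.41176e-12 ≈ 1.782e-23.

1.8e-23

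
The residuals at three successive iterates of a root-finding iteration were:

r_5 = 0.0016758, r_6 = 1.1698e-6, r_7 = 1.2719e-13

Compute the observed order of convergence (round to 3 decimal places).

p ≈ ln(r_7/r_6) / ln(r_6/r_5)
  = ln(1.2719e-13/1.1698e-6) / ln(1.1698e-6/0.0016758)
  = ln(1.08728e-07) / ln(0.000698055)
  = -16.034416 / -7.267213 ≈ 2.206405

2.206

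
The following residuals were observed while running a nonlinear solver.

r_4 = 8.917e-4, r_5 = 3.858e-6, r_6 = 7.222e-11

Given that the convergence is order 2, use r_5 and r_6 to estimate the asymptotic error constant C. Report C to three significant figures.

4.85

C ≈ r_6 / r_5^2
  = 7.222e-11 / (3.858e-6)^2
  = 7.222e-11 / 1.48842e-11 ≈ 4.8521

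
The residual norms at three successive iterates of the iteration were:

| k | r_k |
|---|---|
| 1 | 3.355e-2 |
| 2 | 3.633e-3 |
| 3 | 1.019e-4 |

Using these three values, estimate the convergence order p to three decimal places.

p ≈ ln(r_3/r_2) / ln(r_2/r_1)
  = ln(1.019e-4/3.633e-3) / ln(3.633e-3/3.355e-2)
  = ln(0.0280484) / ln(0.108286)
  = -3.573824 / -2.222979 ≈ 1.607673

1.608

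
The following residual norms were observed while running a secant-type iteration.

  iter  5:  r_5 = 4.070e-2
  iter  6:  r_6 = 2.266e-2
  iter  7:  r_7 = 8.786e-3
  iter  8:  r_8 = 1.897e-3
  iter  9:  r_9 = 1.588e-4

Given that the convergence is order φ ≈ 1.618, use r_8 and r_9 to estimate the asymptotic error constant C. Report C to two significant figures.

4.0

C ≈ r_9 / r_8^1.618
  = 1.588e-4 / (1.897e-3)^1.618
  = 1.588e-4 / 3.94378e-05 ≈ 4.0266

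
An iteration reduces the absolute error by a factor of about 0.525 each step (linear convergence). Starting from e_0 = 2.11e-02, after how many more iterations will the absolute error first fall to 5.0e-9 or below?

After k steps, e_k ≈ 2.11e-02·0.525^k.
Need 0.525^k ≤ 5.0e-9/2.11e-02 = 2.36967e-07.
k ≥ ln(2.36967e-07)/ln(0.525) = -15.2553/-0.64436 = 23.675.
Smallest integer k = 24.

24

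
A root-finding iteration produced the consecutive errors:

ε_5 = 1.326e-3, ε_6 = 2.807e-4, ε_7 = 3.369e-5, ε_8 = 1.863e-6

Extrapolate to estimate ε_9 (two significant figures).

First estimate the order: p ≈ ln(ε_8/ε_7) / ln(ε_7/ε_6) = ln(1.863e-6/3.369e-5)/ln(3.369e-5/2.807e-4) = ln(0.0552983)/ln(0.120021) ≈ 1.3655.
Then ε_9 ≈ ε_8·(ε_8/ε_7)^p = 1.863e-6·(0.0552983)^1.3655 = 1.863e-6·0.0191943 ≈ 3.576e-08.

3.6e-8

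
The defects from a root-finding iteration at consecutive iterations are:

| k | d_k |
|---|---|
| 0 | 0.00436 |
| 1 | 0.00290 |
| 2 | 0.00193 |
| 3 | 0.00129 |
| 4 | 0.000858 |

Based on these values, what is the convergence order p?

Consecutive ratios: d_4/d_3 = 0.000858/0.00129 = 0.665116, d_3/d_2 = 0.00129/0.00193 = 0.668394.
p ≈ ln(0.665116)/ln(0.668394) = -0.4078/-0.4029 ≈ 1.01.
So the convergence is linear (order 1).

1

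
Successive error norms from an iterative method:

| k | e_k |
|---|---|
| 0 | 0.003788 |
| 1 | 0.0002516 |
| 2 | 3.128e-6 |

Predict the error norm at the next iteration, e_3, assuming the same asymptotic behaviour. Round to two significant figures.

First estimate the order: p ≈ ln(e_2/e_1) / ln(e_1/e_0) = ln(3.128e-6/0.0002516)/ln(0.0002516/0.003788) = ln(0.0124324)/ln(0.0664203) ≈ 1.6179.
Then e_3 ≈ e_2·(e_2/e_1)^p = 3.128e-6·(0.0124324)^1.6179 = 3.128e-6·0.000826381 ≈ 2.585e-09.

2.6e-9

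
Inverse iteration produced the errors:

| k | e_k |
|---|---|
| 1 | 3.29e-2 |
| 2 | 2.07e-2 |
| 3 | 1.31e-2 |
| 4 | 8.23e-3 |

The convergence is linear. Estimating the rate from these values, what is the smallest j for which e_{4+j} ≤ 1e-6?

20

Rate ρ ≈ e_4/e_3 = 8.23e-3/1.31e-2 = 0.6282.
After j more steps, e_{4+j} ≈ 8.23e-3·ρ^j; need ρ^j ≤ 1e-6/8.23e-3 = 0.000121507.
j ≥ ln(0.000121507)/ln(0.6282) = -9.0155/-0.46490 = 19.392.
So 20 more iterations are needed.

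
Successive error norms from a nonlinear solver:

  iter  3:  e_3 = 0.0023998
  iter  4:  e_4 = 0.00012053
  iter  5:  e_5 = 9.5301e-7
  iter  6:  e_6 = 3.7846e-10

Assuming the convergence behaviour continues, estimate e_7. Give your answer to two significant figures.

1.2e-15

First estimate the order: p ≈ ln(e_6/e_5) / ln(e_5/e_4) = ln(3.7846e-10/9.5301e-7)/ln(9.5301e-7/0.00012053) = ln(0.000397121)/ln(0.00790683) ≈ 1.6180.
Then e_7 ≈ e_6·(e_6/e_5)^p = 3.7846e-10·(0.000397121)^1.6180 = 3.7846e-10·3.14092e-06 ≈ 1.189e-15.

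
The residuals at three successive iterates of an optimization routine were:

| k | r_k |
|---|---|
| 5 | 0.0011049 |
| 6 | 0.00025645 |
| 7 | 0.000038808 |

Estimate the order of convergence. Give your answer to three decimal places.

1.293

p ≈ ln(r_7/r_6) / ln(r_6/r_5)
  = ln(0.000038808/0.00025645) / ln(0.00025645/0.0011049)
  = ln(0.151328) / ln(0.232102)
  = -1.888306 / -1.460578 ≈ 1.292848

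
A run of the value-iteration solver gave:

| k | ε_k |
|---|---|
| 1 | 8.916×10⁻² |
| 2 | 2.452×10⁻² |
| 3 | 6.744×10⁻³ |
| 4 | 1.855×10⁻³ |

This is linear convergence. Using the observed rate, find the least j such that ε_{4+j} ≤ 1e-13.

19

Rate ρ ≈ ε_4/ε_3 = 1.855×10⁻³/6.744×10⁻³ = 0.2751.
After j more steps, ε_{4+j} ≈ 1.855×10⁻³·ρ^j; need ρ^j ≤ 1e-13/1.855×10⁻³ = 5.39084e-11.
j ≥ ln(5.39084e-11)/ln(0.2751) = -23.6437/-1.29062 = 18.320.
So 19 more iterations are needed.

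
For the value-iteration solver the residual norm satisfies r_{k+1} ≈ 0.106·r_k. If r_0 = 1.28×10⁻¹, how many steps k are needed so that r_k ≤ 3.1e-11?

10

After k steps, r_k ≈ 1.28×10⁻¹·0.106^k.
Need 0.106^k ≤ 3.1e-11/1.28×10⁻¹ = 2.42187e-10.
k ≥ ln(2.42187e-10)/ln(0.106) = -22.1413/-2.24432 = 9.865.
Smallest integer k = 10.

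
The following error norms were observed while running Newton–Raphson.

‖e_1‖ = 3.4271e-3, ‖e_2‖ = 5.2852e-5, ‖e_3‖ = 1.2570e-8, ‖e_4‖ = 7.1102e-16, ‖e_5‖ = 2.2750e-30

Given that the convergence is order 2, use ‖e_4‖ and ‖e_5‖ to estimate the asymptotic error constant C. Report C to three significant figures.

4.50

C ≈ ‖e_5‖ / ‖e_4‖^2
  = 2.2750e-30 / (7.1102e-16)^2
  = 2.2750e-30 / 5.05549e-31 ≈ 4.5001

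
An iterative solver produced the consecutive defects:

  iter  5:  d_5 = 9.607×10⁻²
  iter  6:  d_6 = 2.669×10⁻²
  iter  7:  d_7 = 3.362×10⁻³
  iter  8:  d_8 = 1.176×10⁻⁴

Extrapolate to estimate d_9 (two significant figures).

5.2e-7

First estimate the order: p ≈ ln(d_8/d_7) / ln(d_7/d_6) = ln(1.176×10⁻⁴/3.362×10⁻³)/ln(3.362×10⁻³/2.669×10⁻²) = ln(0.0349792)/ln(0.125965) ≈ 1.6184.
Then d_9 ≈ d_8·(d_8/d_7)^p = 1.176×10⁻⁴·(0.0349792)^1.6184 = 1.176×10⁻⁴·0.00439847 ≈ 5.173e-07.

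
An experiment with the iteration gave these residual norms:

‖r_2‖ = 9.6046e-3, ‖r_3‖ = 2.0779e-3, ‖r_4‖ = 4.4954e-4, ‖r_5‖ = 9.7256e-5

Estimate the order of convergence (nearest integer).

Consecutive ratios: ‖r_5‖/‖r_4‖ = 9.7256e-5/4.4954e-4 = 0.216346, ‖r_4‖/‖r_3‖ = 4.4954e-4/2.0779e-3 = 0.216343.
p ≈ ln(0.216346)/ln(0.216343) = -1.5309/-1.5309 ≈ 1.00.
So the convergence is linear (order 1).

1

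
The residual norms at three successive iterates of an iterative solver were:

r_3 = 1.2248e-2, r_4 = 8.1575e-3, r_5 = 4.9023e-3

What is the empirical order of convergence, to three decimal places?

p ≈ ln(r_5/r_4) / ln(r_4/r_3)
  = ln(4.9023e-3/8.1575e-3) / ln(8.1575e-3/1.2248e-2)
  = ln(0.600956) / ln(0.666027)
  = -0.509234 / -0.406425 ≈ 1.252959

1.253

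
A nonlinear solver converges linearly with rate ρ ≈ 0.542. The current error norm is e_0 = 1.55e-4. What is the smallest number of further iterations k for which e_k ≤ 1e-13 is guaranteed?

After k steps, e_k ≈ 1.55e-4·0.542^k.
Need 0.542^k ≤ 1e-13/1.55e-4 = 6.45161e-10.
k ≥ ln(6.45161e-10)/ln(0.542) = -21.1615/-0.61249 = 34.550.
Smallest integer k = 35.

35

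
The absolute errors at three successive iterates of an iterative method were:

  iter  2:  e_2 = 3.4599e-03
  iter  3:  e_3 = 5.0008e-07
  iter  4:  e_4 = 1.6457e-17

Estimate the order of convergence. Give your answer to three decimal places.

p ≈ ln(e_4/e_3) / ln(e_3/e_2)
  = ln(1.6457e-17/5.0008e-07) / ln(5.0008e-07/3.4599e-03)
  = ln(3.29087e-11) / ln(0.000144536)
  = -24.137284 / -8.841982 ≈ 2.729850

2.730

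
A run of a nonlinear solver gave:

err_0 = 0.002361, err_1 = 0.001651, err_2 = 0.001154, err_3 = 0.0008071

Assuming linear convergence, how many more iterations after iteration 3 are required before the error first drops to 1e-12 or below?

58

Rate ρ ≈ err_3/err_2 = 0.0008071/0.001154 = 0.6994.
After j more steps, err_{3+j} ≈ 0.0008071·ρ^j; need ρ^j ≤ 1e-12/0.0008071 = 1.239e-09.
j ≥ ln(1.239e-09)/ln(0.6994) = -20.5090/-0.35753 = 57.363.
So 58 more iterations are needed.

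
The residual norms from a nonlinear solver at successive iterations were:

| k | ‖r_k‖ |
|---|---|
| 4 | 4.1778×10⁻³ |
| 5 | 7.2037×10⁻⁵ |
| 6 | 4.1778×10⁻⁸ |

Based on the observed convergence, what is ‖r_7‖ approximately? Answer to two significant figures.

First estimate the order: p ≈ ln(‖r_6‖/‖r_5‖) / ln(‖r_5‖/‖r_4‖) = ln(4.1778×10⁻⁸/7.2037×10⁻⁵)/ln(7.2037×10⁻⁵/4.1778×10⁻³) = ln(0.000579952)/ln(0.0172428) ≈ 1.8354.
Then ‖r_7‖ ≈ ‖r_6‖·(‖r_6‖/‖r_5‖)^p = 4.1778×10⁻⁸·(0.000579952)^1.8354 = 4.1778×10⁻⁸·1.14691e-06 ≈ 4.792e-14.

4.8e-14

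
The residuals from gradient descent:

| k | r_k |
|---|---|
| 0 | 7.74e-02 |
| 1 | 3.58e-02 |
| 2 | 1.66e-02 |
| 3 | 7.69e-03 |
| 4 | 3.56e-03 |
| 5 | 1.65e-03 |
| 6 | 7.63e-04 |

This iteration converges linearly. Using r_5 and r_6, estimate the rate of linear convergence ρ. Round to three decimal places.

ρ ≈ r_6/r_5 = 7.63e-04/1.65e-03 = 0.46242

0.462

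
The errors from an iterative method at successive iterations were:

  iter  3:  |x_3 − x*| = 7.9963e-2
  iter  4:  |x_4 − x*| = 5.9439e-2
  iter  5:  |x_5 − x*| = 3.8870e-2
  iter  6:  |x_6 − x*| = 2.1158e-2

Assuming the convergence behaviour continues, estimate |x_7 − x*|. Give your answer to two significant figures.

8.9e-3

First estimate the order: p ≈ ln(|x_6 − x*|/|x_5 − x*|) / ln(|x_5 − x*|/|x_4 − x*|) = ln(2.1158e-2/3.8870e-2)/ln(3.8870e-2/5.9439e-2) = ln(0.544327)/ln(0.653948) ≈ 1.4320.
Then |x_7 − x*| ≈ |x_6 − x*|·(|x_6 − x*|/|x_5 − x*|)^p = 2.1158e-2·(0.544327)^1.4320 = 2.1158e-2·0.418554 ≈ 0.008856.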